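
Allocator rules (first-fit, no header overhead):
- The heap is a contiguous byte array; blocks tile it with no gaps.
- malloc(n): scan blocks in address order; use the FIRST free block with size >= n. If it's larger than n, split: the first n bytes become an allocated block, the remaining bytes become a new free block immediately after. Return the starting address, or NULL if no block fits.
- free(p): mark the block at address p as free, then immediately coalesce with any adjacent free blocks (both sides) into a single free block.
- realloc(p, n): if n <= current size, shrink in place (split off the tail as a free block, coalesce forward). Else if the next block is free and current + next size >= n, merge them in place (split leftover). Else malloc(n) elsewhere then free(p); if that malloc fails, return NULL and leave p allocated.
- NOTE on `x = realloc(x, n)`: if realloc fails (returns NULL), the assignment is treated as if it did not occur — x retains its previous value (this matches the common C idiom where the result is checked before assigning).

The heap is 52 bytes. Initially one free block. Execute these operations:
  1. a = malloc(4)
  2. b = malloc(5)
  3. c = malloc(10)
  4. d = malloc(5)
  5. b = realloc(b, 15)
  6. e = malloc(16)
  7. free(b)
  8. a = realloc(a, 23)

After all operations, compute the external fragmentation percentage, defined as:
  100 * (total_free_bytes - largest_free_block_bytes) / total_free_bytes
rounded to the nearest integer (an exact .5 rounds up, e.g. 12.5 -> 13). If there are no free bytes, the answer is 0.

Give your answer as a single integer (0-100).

Answer: 36

Derivation:
Op 1: a = malloc(4) -> a = 0; heap: [0-3 ALLOC][4-51 FREE]
Op 2: b = malloc(5) -> b = 4; heap: [0-3 ALLOC][4-8 ALLOC][9-51 FREE]
Op 3: c = malloc(10) -> c = 9; heap: [0-3 ALLOC][4-8 ALLOC][9-18 ALLOC][19-51 FREE]
Op 4: d = malloc(5) -> d = 19; heap: [0-3 ALLOC][4-8 ALLOC][9-18 ALLOC][19-23 ALLOC][24-51 FREE]
Op 5: b = realloc(b, 15) -> b = 24; heap: [0-3 ALLOC][4-8 FREE][9-18 ALLOC][19-23 ALLOC][24-38 ALLOC][39-51 FREE]
Op 6: e = malloc(16) -> e = NULL; heap: [0-3 ALLOC][4-8 FREE][9-18 ALLOC][19-23 ALLOC][24-38 ALLOC][39-51 FREE]
Op 7: free(b) -> (freed b); heap: [0-3 ALLOC][4-8 FREE][9-18 ALLOC][19-23 ALLOC][24-51 FREE]
Op 8: a = realloc(a, 23) -> a = 24; heap: [0-8 FREE][9-18 ALLOC][19-23 ALLOC][24-46 ALLOC][47-51 FREE]
Free blocks: [9 5] total_free=14 largest=9 -> 100*(14-9)/14 = 500/14 ≈ 35.714 -> rounds to 36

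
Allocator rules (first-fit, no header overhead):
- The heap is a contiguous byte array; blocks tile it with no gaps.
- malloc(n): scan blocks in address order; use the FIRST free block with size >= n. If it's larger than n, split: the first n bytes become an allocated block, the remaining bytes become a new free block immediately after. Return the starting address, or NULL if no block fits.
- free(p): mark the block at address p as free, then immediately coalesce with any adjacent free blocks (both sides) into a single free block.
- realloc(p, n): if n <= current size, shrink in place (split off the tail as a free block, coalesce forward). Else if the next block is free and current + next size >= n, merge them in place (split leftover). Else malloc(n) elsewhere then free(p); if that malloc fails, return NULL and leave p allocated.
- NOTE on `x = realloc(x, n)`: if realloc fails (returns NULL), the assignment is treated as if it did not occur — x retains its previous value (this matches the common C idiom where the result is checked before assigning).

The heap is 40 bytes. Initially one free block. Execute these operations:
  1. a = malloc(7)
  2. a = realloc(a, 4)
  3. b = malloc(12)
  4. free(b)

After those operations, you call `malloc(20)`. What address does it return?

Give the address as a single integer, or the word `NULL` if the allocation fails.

Op 1: a = malloc(7) -> a = 0; heap: [0-6 ALLOC][7-39 FREE]
Op 2: a = realloc(a, 4) -> a = 0; heap: [0-3 ALLOC][4-39 FREE]
Op 3: b = malloc(12) -> b = 4; heap: [0-3 ALLOC][4-15 ALLOC][16-39 FREE]
Op 4: free(b) -> (freed b); heap: [0-3 ALLOC][4-39 FREE]
malloc(20): first-fit scan over [0-3 ALLOC][4-39 FREE] -> 4

Answer: 4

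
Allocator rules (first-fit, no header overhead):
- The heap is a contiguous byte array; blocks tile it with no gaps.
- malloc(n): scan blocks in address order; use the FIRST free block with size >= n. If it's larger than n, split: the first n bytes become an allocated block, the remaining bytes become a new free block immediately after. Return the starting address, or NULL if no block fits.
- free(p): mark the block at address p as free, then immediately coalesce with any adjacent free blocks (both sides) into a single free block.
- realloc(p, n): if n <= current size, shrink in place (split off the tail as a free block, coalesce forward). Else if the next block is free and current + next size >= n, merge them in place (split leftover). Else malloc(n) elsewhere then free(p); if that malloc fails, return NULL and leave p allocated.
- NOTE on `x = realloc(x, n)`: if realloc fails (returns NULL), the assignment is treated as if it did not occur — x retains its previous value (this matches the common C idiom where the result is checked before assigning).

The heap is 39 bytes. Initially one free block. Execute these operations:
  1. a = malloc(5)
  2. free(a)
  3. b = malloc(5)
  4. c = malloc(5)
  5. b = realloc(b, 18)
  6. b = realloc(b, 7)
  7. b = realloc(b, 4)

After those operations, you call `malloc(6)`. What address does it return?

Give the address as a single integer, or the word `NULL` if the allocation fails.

Answer: 14

Derivation:
Op 1: a = malloc(5) -> a = 0; heap: [0-4 ALLOC][5-38 FREE]
Op 2: free(a) -> (freed a); heap: [0-38 FREE]
Op 3: b = malloc(5) -> b = 0; heap: [0-4 ALLOC][5-38 FREE]
Op 4: c = malloc(5) -> c = 5; heap: [0-4 ALLOC][5-9 ALLOC][10-38 FREE]
Op 5: b = realloc(b, 18) -> b = 10; heap: [0-4 FREE][5-9 ALLOC][10-27 ALLOC][28-38 FREE]
Op 6: b = realloc(b, 7) -> b = 10; heap: [0-4 FREE][5-9 ALLOC][10-16 ALLOC][17-38 FREE]
Op 7: b = realloc(b, 4) -> b = 10; heap: [0-4 FREE][5-9 ALLOC][10-13 ALLOC][14-38 FREE]
malloc(6): first-fit scan over [0-4 FREE][5-9 ALLOC][10-13 ALLOC][14-38 FREE] -> 14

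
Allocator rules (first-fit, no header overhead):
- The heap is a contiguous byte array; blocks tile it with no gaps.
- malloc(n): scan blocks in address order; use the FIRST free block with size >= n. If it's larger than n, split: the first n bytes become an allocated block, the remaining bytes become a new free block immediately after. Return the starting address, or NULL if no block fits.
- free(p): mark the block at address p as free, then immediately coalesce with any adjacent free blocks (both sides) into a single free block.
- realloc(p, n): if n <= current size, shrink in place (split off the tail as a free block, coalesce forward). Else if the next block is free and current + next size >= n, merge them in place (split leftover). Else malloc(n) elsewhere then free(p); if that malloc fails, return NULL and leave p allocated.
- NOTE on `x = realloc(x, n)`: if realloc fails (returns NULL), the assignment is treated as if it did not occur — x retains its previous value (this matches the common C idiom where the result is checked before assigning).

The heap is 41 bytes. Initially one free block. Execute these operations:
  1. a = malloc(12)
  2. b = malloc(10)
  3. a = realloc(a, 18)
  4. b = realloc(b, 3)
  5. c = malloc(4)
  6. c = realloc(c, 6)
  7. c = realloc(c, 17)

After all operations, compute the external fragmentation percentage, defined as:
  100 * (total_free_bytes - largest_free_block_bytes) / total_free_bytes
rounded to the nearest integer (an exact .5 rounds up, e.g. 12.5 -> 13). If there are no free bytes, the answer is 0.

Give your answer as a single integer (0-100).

Op 1: a = malloc(12) -> a = 0; heap: [0-11 ALLOC][12-40 FREE]
Op 2: b = malloc(10) -> b = 12; heap: [0-11 ALLOC][12-21 ALLOC][22-40 FREE]
Op 3: a = realloc(a, 18) -> a = 22; heap: [0-11 FREE][12-21 ALLOC][22-39 ALLOC][40-40 FREE]
Op 4: b = realloc(b, 3) -> b = 12; heap: [0-11 FREE][12-14 ALLOC][15-21 FREE][22-39 ALLOC][40-40 FREE]
Op 5: c = malloc(4) -> c = 0; heap: [0-3 ALLOC][4-11 FREE][12-14 ALLOC][15-21 FREE][22-39 ALLOC][40-40 FREE]
Op 6: c = realloc(c, 6) -> c = 0; heap: [0-5 ALLOC][6-11 FREE][12-14 ALLOC][15-21 FREE][22-39 ALLOC][40-40 FREE]
Op 7: c = realloc(c, 17) -> NULL (c unchanged); heap: [0-5 ALLOC][6-11 FREE][12-14 ALLOC][15-21 FREE][22-39 ALLOC][40-40 FREE]
Free blocks: [6 7 1] total_free=14 largest=7 -> 100*(14-7)/14 = 700/14 = 50

Answer: 50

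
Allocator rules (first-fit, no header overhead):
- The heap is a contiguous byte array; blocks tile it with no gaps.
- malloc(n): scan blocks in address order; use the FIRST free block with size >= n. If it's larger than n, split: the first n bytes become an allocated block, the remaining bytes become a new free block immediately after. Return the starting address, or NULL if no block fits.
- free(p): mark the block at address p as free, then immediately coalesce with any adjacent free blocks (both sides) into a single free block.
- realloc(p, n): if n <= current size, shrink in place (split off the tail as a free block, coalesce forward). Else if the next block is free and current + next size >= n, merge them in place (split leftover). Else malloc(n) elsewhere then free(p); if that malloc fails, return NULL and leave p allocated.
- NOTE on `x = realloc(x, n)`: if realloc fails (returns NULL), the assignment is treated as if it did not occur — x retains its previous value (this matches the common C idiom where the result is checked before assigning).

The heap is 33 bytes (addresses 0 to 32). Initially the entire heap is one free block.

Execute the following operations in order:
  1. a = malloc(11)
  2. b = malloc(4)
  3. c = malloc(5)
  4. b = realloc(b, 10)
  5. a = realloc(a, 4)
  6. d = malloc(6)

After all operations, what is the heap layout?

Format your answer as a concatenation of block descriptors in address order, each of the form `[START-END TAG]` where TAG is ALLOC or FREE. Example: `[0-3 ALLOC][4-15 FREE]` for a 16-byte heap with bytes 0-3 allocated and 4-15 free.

Answer: [0-3 ALLOC][4-9 ALLOC][10-14 FREE][15-19 ALLOC][20-29 ALLOC][30-32 FREE]

Derivation:
Op 1: a = malloc(11) -> a = 0; heap: [0-10 ALLOC][11-32 FREE]
Op 2: b = malloc(4) -> b = 11; heap: [0-10 ALLOC][11-14 ALLOC][15-32 FREE]
Op 3: c = malloc(5) -> c = 15; heap: [0-10 ALLOC][11-14 ALLOC][15-19 ALLOC][20-32 FREE]
Op 4: b = realloc(b, 10) -> b = 20; heap: [0-10 ALLOC][11-14 FREE][15-19 ALLOC][20-29 ALLOC][30-32 FREE]
Op 5: a = realloc(a, 4) -> a = 0; heap: [0-3 ALLOC][4-14 FREE][15-19 ALLOC][20-29 ALLOC][30-32 FREE]
Op 6: d = malloc(6) -> d = 4; heap: [0-3 ALLOC][4-9 ALLOC][10-14 FREE][15-19 ALLOC][20-29 ALLOC][30-32 FREE]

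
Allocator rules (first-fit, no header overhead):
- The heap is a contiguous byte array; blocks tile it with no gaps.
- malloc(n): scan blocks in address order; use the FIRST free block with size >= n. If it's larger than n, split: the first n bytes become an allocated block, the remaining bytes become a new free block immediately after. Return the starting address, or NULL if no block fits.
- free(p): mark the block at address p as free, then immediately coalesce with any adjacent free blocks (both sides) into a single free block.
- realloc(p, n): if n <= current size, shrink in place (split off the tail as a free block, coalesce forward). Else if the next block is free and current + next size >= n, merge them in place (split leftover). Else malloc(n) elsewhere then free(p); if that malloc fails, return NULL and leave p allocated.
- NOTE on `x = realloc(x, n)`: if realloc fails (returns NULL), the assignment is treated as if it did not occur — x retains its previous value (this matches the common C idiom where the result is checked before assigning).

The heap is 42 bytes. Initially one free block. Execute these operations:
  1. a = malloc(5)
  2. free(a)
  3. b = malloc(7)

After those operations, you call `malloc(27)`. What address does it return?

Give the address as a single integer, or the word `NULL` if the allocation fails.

Op 1: a = malloc(5) -> a = 0; heap: [0-4 ALLOC][5-41 FREE]
Op 2: free(a) -> (freed a); heap: [0-41 FREE]
Op 3: b = malloc(7) -> b = 0; heap: [0-6 ALLOC][7-41 FREE]
malloc(27): first-fit scan over [0-6 ALLOC][7-41 FREE] -> 7

Answer: 7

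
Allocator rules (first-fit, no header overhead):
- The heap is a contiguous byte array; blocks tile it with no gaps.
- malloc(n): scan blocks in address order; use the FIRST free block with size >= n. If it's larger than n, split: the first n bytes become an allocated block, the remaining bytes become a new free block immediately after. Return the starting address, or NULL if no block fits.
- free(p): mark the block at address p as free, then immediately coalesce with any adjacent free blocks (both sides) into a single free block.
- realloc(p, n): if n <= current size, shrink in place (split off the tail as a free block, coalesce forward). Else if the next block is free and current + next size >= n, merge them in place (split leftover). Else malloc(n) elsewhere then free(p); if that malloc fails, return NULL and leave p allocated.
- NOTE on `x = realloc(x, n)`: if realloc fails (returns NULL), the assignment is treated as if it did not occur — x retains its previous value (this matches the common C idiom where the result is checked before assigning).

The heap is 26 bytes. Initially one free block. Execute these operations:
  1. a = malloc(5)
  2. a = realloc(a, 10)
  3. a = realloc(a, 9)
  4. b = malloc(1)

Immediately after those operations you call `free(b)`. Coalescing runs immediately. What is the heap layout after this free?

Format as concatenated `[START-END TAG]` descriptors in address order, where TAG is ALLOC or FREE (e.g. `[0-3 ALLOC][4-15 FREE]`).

Op 1: a = malloc(5) -> a = 0; heap: [0-4 ALLOC][5-25 FREE]
Op 2: a = realloc(a, 10) -> a = 0; heap: [0-9 ALLOC][10-25 FREE]
Op 3: a = realloc(a, 9) -> a = 0; heap: [0-8 ALLOC][9-25 FREE]
Op 4: b = malloc(1) -> b = 9; heap: [0-8 ALLOC][9-9 ALLOC][10-25 FREE]
free(b): b = 9 -> block [9-9 ALLOC]; mark free, coalesce with adjacent free neighbors -> [0-8 ALLOC][9-25 FREE]

Answer: [0-8 ALLOC][9-25 FREE]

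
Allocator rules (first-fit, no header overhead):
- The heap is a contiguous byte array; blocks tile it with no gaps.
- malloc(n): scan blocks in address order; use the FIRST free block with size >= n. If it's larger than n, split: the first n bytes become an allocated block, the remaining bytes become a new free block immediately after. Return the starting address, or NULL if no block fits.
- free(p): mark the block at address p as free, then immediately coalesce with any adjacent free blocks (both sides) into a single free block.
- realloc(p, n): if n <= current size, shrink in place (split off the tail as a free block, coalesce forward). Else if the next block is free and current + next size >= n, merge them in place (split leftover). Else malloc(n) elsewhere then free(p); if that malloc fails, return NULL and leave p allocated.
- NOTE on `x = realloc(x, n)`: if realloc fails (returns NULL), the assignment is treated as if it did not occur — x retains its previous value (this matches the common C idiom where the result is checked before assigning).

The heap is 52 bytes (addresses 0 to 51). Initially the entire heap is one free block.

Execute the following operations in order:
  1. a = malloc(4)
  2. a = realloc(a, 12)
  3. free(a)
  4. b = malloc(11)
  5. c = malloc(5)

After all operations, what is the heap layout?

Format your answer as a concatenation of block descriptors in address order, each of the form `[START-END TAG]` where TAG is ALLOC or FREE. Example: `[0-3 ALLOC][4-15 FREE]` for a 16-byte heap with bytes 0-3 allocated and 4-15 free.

Op 1: a = malloc(4) -> a = 0; heap: [0-3 ALLOC][4-51 FREE]
Op 2: a = realloc(a, 12) -> a = 0; heap: [0-11 ALLOC][12-51 FREE]
Op 3: free(a) -> (freed a); heap: [0-51 FREE]
Op 4: b = malloc(11) -> b = 0; heap: [0-10 ALLOC][11-51 FREE]
Op 5: c = malloc(5) -> c = 11; heap: [0-10 ALLOC][11-15 ALLOC][16-51 FREE]

Answer: [0-10 ALLOC][11-15 ALLOC][16-51 FREE]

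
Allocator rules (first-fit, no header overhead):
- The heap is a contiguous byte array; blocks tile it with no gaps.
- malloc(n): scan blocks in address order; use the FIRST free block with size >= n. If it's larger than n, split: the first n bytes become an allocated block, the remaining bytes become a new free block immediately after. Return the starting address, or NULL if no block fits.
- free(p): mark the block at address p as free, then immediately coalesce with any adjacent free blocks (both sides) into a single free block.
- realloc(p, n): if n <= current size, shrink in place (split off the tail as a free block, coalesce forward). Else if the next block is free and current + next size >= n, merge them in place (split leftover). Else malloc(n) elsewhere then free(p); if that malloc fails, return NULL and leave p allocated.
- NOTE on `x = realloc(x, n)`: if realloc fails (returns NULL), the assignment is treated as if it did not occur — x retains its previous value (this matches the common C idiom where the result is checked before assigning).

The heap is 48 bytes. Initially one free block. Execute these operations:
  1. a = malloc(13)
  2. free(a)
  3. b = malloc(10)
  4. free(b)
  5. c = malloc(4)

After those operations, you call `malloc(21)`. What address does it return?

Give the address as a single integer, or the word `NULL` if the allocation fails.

Op 1: a = malloc(13) -> a = 0; heap: [0-12 ALLOC][13-47 FREE]
Op 2: free(a) -> (freed a); heap: [0-47 FREE]
Op 3: b = malloc(10) -> b = 0; heap: [0-9 ALLOC][10-47 FREE]
Op 4: free(b) -> (freed b); heap: [0-47 FREE]
Op 5: c = malloc(4) -> c = 0; heap: [0-3 ALLOC][4-47 FREE]
malloc(21): first-fit scan over [0-3 ALLOC][4-47 FREE] -> 4

Answer: 4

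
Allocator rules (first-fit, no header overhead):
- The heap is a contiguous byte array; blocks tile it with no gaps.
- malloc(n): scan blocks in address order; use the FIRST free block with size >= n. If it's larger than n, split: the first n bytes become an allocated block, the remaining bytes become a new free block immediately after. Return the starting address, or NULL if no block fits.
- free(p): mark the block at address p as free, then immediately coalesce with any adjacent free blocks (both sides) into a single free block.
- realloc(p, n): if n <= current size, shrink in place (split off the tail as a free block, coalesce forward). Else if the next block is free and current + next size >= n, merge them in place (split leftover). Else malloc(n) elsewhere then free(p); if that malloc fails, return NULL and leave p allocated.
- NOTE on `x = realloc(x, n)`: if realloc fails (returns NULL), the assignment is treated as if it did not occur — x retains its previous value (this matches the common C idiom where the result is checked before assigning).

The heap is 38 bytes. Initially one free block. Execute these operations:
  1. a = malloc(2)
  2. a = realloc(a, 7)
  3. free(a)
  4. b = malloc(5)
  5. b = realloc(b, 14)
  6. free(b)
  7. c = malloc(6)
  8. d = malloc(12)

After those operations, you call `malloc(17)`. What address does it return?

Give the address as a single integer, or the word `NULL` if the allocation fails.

Op 1: a = malloc(2) -> a = 0; heap: [0-1 ALLOC][2-37 FREE]
Op 2: a = realloc(a, 7) -> a = 0; heap: [0-6 ALLOC][7-37 FREE]
Op 3: free(a) -> (freed a); heap: [0-37 FREE]
Op 4: b = malloc(5) -> b = 0; heap: [0-4 ALLOC][5-37 FREE]
Op 5: b = realloc(b, 14) -> b = 0; heap: [0-13 ALLOC][14-37 FREE]
Op 6: free(b) -> (freed b); heap: [0-37 FREE]
Op 7: c = malloc(6) -> c = 0; heap: [0-5 ALLOC][6-37 FREE]
Op 8: d = malloc(12) -> d = 6; heap: [0-5 ALLOC][6-17 ALLOC][18-37 FREE]
malloc(17): first-fit scan over [0-5 ALLOC][6-17 ALLOC][18-37 FREE] -> 18

Answer: 18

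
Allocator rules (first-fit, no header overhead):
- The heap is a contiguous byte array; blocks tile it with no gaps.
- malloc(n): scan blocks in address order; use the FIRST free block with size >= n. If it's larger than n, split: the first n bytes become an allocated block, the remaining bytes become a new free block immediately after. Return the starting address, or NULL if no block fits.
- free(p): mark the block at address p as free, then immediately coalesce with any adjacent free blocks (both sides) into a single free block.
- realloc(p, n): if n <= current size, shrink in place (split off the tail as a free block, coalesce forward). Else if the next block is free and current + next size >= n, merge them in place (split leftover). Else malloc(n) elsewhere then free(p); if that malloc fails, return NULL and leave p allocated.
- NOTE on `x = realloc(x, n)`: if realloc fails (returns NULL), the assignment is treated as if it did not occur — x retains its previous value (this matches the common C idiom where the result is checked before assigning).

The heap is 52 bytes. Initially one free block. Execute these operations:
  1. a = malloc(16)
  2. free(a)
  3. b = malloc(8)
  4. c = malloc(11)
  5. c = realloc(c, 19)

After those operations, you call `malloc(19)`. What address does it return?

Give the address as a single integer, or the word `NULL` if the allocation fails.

Answer: 27

Derivation:
Op 1: a = malloc(16) -> a = 0; heap: [0-15 ALLOC][16-51 FREE]
Op 2: free(a) -> (freed a); heap: [0-51 FREE]
Op 3: b = malloc(8) -> b = 0; heap: [0-7 ALLOC][8-51 FREE]
Op 4: c = malloc(11) -> c = 8; heap: [0-7 ALLOC][8-18 ALLOC][19-51 FREE]
Op 5: c = realloc(c, 19) -> c = 8; heap: [0-7 ALLOC][8-26 ALLOC][27-51 FREE]
malloc(19): first-fit scan over [0-7 ALLOC][8-26 ALLOC][27-51 FREE] -> 27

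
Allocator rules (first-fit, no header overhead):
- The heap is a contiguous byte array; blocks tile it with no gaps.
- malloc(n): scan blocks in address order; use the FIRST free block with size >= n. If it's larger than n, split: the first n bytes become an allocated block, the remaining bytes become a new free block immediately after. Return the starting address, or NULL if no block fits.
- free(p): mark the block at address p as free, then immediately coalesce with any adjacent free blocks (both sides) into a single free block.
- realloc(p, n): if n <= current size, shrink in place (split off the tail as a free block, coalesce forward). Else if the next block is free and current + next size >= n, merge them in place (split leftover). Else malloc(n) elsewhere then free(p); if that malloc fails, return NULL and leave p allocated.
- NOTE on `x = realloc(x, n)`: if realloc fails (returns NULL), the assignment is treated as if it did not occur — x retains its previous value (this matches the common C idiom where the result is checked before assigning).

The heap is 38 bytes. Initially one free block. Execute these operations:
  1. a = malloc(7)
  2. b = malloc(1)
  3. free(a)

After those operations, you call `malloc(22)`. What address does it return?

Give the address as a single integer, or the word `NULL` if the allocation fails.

Op 1: a = malloc(7) -> a = 0; heap: [0-6 ALLOC][7-37 FREE]
Op 2: b = malloc(1) -> b = 7; heap: [0-6 ALLOC][7-7 ALLOC][8-37 FREE]
Op 3: free(a) -> (freed a); heap: [0-6 FREE][7-7 ALLOC][8-37 FREE]
malloc(22): first-fit scan over [0-6 FREE][7-7 ALLOC][8-37 FREE] -> 8

Answer: 8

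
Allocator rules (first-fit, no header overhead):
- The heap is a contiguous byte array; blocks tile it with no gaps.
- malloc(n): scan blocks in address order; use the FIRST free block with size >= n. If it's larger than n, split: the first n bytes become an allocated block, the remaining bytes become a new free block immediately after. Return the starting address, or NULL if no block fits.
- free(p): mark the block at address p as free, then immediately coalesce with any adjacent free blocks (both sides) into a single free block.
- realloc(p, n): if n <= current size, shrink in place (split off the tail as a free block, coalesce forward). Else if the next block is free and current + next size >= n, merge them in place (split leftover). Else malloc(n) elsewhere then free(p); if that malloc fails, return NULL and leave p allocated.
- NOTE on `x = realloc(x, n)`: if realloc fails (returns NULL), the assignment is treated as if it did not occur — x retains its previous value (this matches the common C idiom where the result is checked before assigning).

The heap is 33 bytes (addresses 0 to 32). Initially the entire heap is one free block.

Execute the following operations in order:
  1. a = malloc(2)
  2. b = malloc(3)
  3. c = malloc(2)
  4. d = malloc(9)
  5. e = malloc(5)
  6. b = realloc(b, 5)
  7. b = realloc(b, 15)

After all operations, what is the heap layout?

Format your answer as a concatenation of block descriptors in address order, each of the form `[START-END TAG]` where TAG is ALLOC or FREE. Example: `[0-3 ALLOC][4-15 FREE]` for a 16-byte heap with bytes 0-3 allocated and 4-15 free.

Answer: [0-1 ALLOC][2-4 FREE][5-6 ALLOC][7-15 ALLOC][16-20 ALLOC][21-25 ALLOC][26-32 FREE]

Derivation:
Op 1: a = malloc(2) -> a = 0; heap: [0-1 ALLOC][2-32 FREE]
Op 2: b = malloc(3) -> b = 2; heap: [0-1 ALLOC][2-4 ALLOC][5-32 FREE]
Op 3: c = malloc(2) -> c = 5; heap: [0-1 ALLOC][2-4 ALLOC][5-6 ALLOC][7-32 FREE]
Op 4: d = malloc(9) -> d = 7; heap: [0-1 ALLOC][2-4 ALLOC][5-6 ALLOC][7-15 ALLOC][16-32 FREE]
Op 5: e = malloc(5) -> e = 16; heap: [0-1 ALLOC][2-4 ALLOC][5-6 ALLOC][7-15 ALLOC][16-20 ALLOC][21-32 FREE]
Op 6: b = realloc(b, 5) -> b = 21; heap: [0-1 ALLOC][2-4 FREE][5-6 ALLOC][7-15 ALLOC][16-20 ALLOC][21-25 ALLOC][26-32 FREE]
Op 7: b = realloc(b, 15) -> NULL (b unchanged); heap: [0-1 ALLOC][2-4 FREE][5-6 ALLOC][7-15 ALLOC][16-20 ALLOC][21-25 ALLOC][26-32 FREE]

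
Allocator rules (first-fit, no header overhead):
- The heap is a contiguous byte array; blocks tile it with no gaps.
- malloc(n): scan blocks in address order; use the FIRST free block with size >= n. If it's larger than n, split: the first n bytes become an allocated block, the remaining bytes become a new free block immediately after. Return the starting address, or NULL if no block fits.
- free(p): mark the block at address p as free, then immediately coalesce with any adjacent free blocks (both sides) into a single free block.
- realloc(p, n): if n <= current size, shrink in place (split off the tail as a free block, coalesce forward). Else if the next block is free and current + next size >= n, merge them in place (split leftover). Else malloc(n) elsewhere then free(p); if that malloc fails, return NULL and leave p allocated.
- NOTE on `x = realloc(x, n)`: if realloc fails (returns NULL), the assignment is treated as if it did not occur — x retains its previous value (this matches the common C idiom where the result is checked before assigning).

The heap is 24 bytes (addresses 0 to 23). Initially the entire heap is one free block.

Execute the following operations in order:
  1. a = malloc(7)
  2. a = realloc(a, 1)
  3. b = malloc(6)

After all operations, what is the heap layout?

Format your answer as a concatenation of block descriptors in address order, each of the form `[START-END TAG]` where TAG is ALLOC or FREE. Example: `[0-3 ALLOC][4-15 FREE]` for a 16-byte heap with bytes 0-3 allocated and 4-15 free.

Op 1: a = malloc(7) -> a = 0; heap: [0-6 ALLOC][7-23 FREE]
Op 2: a = realloc(a, 1) -> a = 0; heap: [0-0 ALLOC][1-23 FREE]
Op 3: b = malloc(6) -> b = 1; heap: [0-0 ALLOC][1-6 ALLOC][7-23 FREE]

Answer: [0-0 ALLOC][1-6 ALLOC][7-23 FREE]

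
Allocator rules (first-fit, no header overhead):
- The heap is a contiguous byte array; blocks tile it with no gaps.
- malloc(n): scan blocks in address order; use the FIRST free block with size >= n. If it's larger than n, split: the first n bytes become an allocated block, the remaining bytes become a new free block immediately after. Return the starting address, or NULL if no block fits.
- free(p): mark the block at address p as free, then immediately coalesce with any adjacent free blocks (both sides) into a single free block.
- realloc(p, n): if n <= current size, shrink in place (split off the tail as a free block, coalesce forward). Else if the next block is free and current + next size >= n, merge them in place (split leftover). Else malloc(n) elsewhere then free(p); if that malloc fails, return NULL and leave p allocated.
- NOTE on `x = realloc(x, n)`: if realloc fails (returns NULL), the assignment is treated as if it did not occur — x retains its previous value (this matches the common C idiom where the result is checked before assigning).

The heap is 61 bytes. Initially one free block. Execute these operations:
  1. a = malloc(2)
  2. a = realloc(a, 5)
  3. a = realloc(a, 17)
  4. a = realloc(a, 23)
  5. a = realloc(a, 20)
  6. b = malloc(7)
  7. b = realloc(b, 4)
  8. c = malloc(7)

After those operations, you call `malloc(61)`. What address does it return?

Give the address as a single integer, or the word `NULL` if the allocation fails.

Op 1: a = malloc(2) -> a = 0; heap: [0-1 ALLOC][2-60 FREE]
Op 2: a = realloc(a, 5) -> a = 0; heap: [0-4 ALLOC][5-60 FREE]
Op 3: a = realloc(a, 17) -> a = 0; heap: [0-16 ALLOC][17-60 FREE]
Op 4: a = realloc(a, 23) -> a = 0; heap: [0-22 ALLOC][23-60 FREE]
Op 5: a = realloc(a, 20) -> a = 0; heap: [0-19 ALLOC][20-60 FREE]
Op 6: b = malloc(7) -> b = 20; heap: [0-19 ALLOC][20-26 ALLOC][27-60 FREE]
Op 7: b = realloc(b, 4) -> b = 20; heap: [0-19 ALLOC][20-23 ALLOC][24-60 FREE]
Op 8: c = malloc(7) -> c = 24; heap: [0-19 ALLOC][20-23 ALLOC][24-30 ALLOC][31-60 FREE]
malloc(61): first-fit scan over [0-19 ALLOC][20-23 ALLOC][24-30 ALLOC][31-60 FREE] -> NULL

Answer: NULL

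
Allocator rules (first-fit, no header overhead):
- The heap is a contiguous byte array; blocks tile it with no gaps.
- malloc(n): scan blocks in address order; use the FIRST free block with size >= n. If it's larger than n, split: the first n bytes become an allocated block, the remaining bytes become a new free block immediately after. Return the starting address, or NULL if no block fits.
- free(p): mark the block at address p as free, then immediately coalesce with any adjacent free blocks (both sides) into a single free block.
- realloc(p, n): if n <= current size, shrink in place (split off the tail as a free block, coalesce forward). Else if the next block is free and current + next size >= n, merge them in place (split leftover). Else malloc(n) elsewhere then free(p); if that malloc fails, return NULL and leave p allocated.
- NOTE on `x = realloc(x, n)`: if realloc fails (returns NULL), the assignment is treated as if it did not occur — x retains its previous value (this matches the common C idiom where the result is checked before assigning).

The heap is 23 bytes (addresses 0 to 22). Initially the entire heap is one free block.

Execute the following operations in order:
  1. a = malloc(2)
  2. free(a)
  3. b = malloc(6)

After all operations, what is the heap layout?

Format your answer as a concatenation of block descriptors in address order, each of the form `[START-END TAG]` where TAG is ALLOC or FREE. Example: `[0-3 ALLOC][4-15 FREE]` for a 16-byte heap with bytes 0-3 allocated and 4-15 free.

Answer: [0-5 ALLOC][6-22 FREE]

Derivation:
Op 1: a = malloc(2) -> a = 0; heap: [0-1 ALLOC][2-22 FREE]
Op 2: free(a) -> (freed a); heap: [0-22 FREE]
Op 3: b = malloc(6) -> b = 0; heap: [0-5 ALLOC][6-22 FREE]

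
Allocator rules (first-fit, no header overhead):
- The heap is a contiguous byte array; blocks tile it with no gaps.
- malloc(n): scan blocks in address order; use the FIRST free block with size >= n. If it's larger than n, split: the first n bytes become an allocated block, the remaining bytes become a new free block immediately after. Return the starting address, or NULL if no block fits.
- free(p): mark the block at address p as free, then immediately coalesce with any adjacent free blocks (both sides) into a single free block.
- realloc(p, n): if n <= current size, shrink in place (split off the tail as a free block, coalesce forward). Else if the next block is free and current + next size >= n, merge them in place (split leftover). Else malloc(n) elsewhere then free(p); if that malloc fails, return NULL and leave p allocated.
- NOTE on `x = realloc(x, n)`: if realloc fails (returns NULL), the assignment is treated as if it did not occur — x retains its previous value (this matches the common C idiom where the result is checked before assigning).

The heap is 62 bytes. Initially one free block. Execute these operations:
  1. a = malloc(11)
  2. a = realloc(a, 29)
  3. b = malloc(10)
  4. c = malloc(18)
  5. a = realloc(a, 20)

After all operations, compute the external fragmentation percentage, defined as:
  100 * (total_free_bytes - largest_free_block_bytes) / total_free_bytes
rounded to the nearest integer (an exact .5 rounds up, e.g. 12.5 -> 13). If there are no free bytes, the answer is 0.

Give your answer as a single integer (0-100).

Answer: 36

Derivation:
Op 1: a = malloc(11) -> a = 0; heap: [0-10 ALLOC][11-61 FREE]
Op 2: a = realloc(a, 29) -> a = 0; heap: [0-28 ALLOC][29-61 FREE]
Op 3: b = malloc(10) -> b = 29; heap: [0-28 ALLOC][29-38 ALLOC][39-61 FREE]
Op 4: c = malloc(18) -> c = 39; heap: [0-28 ALLOC][29-38 ALLOC][39-56 ALLOC][57-61 FREE]
Op 5: a = realloc(a, 20) -> a = 0; heap: [0-19 ALLOC][20-28 FREE][29-38 ALLOC][39-56 ALLOC][57-61 FREE]
Free blocks: [9 5] total_free=14 largest=9 -> 100*(14-9)/14 = 500/14 ≈ 35.714 -> rounds to 36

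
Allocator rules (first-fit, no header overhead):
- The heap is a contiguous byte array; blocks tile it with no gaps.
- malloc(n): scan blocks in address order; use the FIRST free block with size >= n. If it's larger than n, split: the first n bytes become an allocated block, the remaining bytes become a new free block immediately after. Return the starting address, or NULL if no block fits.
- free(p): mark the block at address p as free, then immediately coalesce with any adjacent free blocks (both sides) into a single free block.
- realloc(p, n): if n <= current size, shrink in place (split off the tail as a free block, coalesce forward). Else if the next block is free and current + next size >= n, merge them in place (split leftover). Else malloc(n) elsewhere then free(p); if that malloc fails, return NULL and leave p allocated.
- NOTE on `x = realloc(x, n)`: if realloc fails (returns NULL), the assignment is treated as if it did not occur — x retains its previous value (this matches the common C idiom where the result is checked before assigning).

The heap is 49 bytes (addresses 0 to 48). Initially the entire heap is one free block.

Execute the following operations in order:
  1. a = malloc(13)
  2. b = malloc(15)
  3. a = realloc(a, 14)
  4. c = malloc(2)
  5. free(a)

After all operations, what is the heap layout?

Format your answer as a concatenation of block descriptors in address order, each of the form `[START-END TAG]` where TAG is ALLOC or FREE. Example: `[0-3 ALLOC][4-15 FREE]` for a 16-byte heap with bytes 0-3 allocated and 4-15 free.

Op 1: a = malloc(13) -> a = 0; heap: [0-12 ALLOC][13-48 FREE]
Op 2: b = malloc(15) -> b = 13; heap: [0-12 ALLOC][13-27 ALLOC][28-48 FREE]
Op 3: a = realloc(a, 14) -> a = 28; heap: [0-12 FREE][13-27 ALLOC][28-41 ALLOC][42-48 FREE]
Op 4: c = malloc(2) -> c = 0; heap: [0-1 ALLOC][2-12 FREE][13-27 ALLOC][28-41 ALLOC][42-48 FREE]
Op 5: free(a) -> (freed a); heap: [0-1 ALLOC][2-12 FREE][13-27 ALLOC][28-48 FREE]

Answer: [0-1 ALLOC][2-12 FREE][13-27 ALLOC][28-48 FREE]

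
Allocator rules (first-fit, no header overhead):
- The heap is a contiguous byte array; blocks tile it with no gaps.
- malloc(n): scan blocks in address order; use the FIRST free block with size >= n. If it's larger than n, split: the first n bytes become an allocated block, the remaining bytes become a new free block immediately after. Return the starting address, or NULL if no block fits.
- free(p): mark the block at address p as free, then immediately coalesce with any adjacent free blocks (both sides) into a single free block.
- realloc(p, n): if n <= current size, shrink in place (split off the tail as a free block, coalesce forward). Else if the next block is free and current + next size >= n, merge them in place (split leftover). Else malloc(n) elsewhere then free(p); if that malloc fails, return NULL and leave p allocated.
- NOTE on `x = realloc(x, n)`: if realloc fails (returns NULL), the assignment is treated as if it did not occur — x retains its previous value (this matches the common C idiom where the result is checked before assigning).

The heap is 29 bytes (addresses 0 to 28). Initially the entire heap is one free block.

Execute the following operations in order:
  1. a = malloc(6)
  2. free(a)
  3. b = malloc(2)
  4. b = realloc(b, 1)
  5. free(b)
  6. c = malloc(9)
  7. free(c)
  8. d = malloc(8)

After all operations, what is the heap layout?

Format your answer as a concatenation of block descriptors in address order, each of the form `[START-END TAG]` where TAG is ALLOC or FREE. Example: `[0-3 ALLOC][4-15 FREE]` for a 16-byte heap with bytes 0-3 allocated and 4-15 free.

Op 1: a = malloc(6) -> a = 0; heap: [0-5 ALLOC][6-28 FREE]
Op 2: free(a) -> (freed a); heap: [0-28 FREE]
Op 3: b = malloc(2) -> b = 0; heap: [0-1 ALLOC][2-28 FREE]
Op 4: b = realloc(b, 1) -> b = 0; heap: [0-0 ALLOC][1-28 FREE]
Op 5: free(b) -> (freed b); heap: [0-28 FREE]
Op 6: c = malloc(9) -> c = 0; heap: [0-8 ALLOC][9-28 FREE]
Op 7: free(c) -> (freed c); heap: [0-28 FREE]
Op 8: d = malloc(8) -> d = 0; heap: [0-7 ALLOC][8-28 FREE]

Answer: [0-7 ALLOC][8-28 FREE]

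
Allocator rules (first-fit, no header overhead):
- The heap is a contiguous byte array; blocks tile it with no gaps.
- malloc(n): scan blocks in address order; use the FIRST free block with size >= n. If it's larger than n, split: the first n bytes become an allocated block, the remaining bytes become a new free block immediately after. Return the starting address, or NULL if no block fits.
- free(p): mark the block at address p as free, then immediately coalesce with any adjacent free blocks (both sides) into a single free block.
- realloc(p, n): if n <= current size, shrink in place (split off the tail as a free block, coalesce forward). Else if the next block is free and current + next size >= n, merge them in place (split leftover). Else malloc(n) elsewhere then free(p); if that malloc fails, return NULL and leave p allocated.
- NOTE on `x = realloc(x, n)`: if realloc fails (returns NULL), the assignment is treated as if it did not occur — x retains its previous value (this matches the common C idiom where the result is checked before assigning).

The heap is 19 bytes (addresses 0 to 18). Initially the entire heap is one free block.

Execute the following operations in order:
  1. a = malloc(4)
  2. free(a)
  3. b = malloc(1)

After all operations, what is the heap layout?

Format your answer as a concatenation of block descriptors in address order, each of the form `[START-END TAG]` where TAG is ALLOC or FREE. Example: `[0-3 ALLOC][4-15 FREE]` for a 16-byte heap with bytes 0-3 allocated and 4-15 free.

Op 1: a = malloc(4) -> a = 0; heap: [0-3 ALLOC][4-18 FREE]
Op 2: free(a) -> (freed a); heap: [0-18 FREE]
Op 3: b = malloc(1) -> b = 0; heap: [0-0 ALLOC][1-18 FREE]

Answer: [0-0 ALLOC][1-18 FREE]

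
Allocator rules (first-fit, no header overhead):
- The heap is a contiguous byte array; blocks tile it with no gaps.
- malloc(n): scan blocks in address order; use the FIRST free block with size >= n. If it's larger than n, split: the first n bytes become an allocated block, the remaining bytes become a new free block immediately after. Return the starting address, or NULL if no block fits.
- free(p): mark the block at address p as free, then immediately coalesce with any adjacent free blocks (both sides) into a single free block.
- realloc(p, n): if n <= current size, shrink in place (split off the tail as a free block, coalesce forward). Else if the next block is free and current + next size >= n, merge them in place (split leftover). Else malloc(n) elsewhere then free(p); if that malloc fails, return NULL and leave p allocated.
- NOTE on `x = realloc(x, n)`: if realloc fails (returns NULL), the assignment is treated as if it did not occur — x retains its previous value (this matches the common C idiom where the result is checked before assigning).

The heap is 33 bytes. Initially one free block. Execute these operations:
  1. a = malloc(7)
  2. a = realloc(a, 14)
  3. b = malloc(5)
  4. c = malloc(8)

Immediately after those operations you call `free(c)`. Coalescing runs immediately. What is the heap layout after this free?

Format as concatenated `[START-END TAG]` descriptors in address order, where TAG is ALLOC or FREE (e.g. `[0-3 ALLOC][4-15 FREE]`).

Op 1: a = malloc(7) -> a = 0; heap: [0-6 ALLOC][7-32 FREE]
Op 2: a = realloc(a, 14) -> a = 0; heap: [0-13 ALLOC][14-32 FREE]
Op 3: b = malloc(5) -> b = 14; heap: [0-13 ALLOC][14-18 ALLOC][19-32 FREE]
Op 4: c = malloc(8) -> c = 19; heap: [0-13 ALLOC][14-18 ALLOC][19-26 ALLOC][27-32 FREE]
free(c): c = 19 -> block [19-26 ALLOC]; mark free, coalesce with adjacent free neighbors -> [0-13 ALLOC][14-18 ALLOC][19-32 FREE]

Answer: [0-13 ALLOC][14-18 ALLOC][19-32 FREE]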